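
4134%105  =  39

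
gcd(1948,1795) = 1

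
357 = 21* 17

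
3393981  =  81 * 41901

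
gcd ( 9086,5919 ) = 1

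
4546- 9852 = -5306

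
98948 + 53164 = 152112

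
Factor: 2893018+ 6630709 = 31^1*71^1*4327^1 = 9523727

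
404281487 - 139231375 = 265050112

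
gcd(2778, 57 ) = 3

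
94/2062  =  47/1031 = 0.05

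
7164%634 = 190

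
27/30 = 9/10 = 0.90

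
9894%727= 443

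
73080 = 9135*8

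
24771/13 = 1905 + 6/13 = 1905.46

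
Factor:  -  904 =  - 2^3*113^1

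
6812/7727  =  6812/7727 = 0.88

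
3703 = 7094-3391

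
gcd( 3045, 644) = 7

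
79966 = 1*79966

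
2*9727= 19454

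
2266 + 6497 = 8763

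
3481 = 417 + 3064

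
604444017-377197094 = 227246923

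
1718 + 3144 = 4862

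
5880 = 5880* 1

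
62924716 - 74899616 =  - 11974900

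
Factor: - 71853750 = - 2^1*3^3*5^4*2129^1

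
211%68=7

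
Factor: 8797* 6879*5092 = 308140154796 = 2^2*  3^1*19^2*67^1*463^1 * 2293^1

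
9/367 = 9/367 = 0.02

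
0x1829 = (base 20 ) F95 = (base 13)2a7a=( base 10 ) 6185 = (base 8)14051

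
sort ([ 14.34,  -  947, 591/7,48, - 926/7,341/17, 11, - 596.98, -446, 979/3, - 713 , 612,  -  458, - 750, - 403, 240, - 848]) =[- 947, - 848, - 750, - 713, - 596.98, - 458, -446, - 403, - 926/7, 11,14.34, 341/17, 48, 591/7,  240,979/3,612] 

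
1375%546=283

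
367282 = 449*818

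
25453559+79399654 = 104853213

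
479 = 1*479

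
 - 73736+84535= 10799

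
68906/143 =68906/143 = 481.86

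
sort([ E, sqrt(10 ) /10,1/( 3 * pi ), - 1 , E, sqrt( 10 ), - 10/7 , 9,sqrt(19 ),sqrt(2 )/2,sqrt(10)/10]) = [ - 10/7, - 1, 1/(3*pi), sqrt(10) /10 , sqrt(10) /10,sqrt( 2 ) /2,E,  E, sqrt(10 ),sqrt( 19 ),9 ] 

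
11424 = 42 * 272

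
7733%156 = 89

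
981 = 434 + 547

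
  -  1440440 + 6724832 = 5284392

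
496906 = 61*8146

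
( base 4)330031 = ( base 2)111100001101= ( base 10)3853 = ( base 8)7415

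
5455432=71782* 76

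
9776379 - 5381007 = 4395372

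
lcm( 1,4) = 4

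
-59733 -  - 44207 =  - 15526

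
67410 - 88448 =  - 21038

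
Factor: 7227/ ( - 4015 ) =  - 9/5 = - 3^2 * 5^(-1) 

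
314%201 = 113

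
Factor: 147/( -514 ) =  - 2^( - 1 )* 3^1*7^2*257^( - 1 ) 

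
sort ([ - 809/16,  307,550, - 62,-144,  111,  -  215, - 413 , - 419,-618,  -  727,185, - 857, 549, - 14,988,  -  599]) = [ -857,-727 , - 618 ,  -  599, - 419, - 413, - 215, - 144, - 62 , - 809/16, - 14,111, 185,307,549,550,988] 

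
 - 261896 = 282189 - 544085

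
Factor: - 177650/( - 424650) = 3^(-1 )* 11^1 * 17^1*149^( - 1) = 187/447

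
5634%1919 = 1796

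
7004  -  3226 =3778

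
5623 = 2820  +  2803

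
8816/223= 39 + 119/223 = 39.53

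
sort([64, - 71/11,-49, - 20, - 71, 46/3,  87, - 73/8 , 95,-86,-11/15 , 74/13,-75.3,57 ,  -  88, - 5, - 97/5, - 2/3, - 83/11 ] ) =[ - 88, - 86, - 75.3, - 71,-49, - 20, - 97/5, - 73/8, - 83/11,- 71/11, - 5 , - 11/15,  -  2/3,74/13 , 46/3, 57, 64,87, 95 ] 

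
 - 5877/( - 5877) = 1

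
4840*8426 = 40781840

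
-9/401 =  - 1+392/401= - 0.02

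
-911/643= - 2 + 375/643 = - 1.42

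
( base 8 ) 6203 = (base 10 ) 3203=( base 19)8GB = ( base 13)15c5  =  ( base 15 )e38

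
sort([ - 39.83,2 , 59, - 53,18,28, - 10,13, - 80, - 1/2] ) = [-80 , - 53, -39.83, - 10, - 1/2,2,13,18,28,59 ]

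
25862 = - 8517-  - 34379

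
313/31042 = 313/31042  =  0.01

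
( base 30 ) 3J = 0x6D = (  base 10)109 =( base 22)4l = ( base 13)85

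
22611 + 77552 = 100163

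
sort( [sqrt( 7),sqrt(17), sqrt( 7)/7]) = [ sqrt(7 )/7,sqrt( 7 ), sqrt(17 ) ]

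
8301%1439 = 1106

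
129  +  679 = 808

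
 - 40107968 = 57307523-97415491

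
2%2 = 0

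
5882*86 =505852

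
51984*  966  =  50216544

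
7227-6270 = 957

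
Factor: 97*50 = 2^1*5^2 *97^1 = 4850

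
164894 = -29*( - 5686)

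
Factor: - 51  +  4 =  -47= - 47^1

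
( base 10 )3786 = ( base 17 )D1C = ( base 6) 25310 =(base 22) 7I2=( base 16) eca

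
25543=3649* 7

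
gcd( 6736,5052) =1684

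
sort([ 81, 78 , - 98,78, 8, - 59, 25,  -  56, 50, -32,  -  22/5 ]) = [  -  98,- 59,-56, - 32,  -  22/5, 8, 25, 50, 78,78, 81] 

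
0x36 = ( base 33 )1L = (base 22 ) 2a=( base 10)54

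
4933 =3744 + 1189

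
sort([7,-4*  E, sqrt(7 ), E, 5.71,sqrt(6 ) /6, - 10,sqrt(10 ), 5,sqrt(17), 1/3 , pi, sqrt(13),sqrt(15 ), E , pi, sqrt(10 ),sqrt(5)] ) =[-4*E, - 10,1/3,sqrt( 6)/6, sqrt (5)  ,  sqrt( 7), E, E,  pi, pi,sqrt(10 ), sqrt(10), sqrt(13) , sqrt(15), sqrt(17 ), 5, 5.71, 7 ] 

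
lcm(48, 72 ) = 144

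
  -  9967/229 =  - 44 + 109/229 = -43.52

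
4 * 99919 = 399676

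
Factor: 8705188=2^2*61^1*35677^1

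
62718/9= 6968  +  2/3 = 6968.67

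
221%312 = 221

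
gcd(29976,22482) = 7494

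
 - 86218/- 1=86218 + 0/1=86218.00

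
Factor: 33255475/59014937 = 5^2 * 11^1*6863^(-1) * 8599^( - 1 )*120929^1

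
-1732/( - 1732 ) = 1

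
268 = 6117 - 5849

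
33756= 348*97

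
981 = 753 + 228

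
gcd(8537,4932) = 1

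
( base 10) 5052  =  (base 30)5IC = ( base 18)fac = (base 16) 13BC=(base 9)6833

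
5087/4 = 5087/4= 1271.75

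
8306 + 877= 9183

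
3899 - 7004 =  - 3105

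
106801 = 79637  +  27164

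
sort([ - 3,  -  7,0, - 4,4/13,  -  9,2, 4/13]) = [ - 9, - 7, - 4, - 3 , 0,4/13,4/13,2]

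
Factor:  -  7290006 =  - 2^1*3^1*947^1*1283^1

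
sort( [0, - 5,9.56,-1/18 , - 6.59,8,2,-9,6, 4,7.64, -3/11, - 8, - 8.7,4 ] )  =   [ - 9, - 8.7, -8, - 6.59,-5, - 3/11,- 1/18, 0,2,4, 4,6 , 7.64,8,9.56 ]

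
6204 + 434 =6638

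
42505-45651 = -3146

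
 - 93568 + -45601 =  - 139169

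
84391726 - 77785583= 6606143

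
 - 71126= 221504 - 292630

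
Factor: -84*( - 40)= 2^5*3^1*5^1*7^1 = 3360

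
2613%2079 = 534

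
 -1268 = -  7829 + 6561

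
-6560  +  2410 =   -  4150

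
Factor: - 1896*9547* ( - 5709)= 103339248408 = 2^3*3^2*11^1 * 79^1* 173^1 *9547^1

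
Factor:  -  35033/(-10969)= 7^( - 1 ) * 53^1*661^1*1567^ ( - 1 ) 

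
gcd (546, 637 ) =91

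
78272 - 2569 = 75703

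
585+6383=6968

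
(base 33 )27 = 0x49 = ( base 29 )2F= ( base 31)2B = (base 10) 73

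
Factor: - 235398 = - 2^1*3^1*39233^1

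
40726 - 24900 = 15826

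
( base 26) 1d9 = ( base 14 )531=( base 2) 1111111111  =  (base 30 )143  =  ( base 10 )1023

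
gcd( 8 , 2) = 2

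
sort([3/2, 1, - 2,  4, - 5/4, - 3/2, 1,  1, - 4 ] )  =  [ - 4, - 2 , - 3/2 ,-5/4, 1, 1,  1, 3/2 , 4 ] 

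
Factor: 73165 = 5^1*14633^1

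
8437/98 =86  +  9/98 = 86.09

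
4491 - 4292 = 199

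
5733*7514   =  43077762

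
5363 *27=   144801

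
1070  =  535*2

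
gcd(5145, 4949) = 49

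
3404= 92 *37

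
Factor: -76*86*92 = -601312 = - 2^5 * 19^1* 23^1*43^1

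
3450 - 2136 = 1314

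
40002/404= 20001/202 =99.01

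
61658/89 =692  +  70/89 = 692.79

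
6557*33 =216381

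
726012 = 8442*86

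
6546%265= 186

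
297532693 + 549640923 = 847173616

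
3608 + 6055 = 9663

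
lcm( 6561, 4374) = 13122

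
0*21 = 0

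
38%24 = 14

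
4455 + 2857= 7312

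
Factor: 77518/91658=5537/6547 = 7^2*113^1*6547^( - 1) 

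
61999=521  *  119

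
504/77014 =36/5501= 0.01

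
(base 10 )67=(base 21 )34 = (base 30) 27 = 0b1000011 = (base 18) 3d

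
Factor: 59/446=2^( - 1)*59^1*223^( - 1 ) 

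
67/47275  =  67/47275 = 0.00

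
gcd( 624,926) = 2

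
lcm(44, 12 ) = 132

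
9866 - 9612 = 254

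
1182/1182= 1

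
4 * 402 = 1608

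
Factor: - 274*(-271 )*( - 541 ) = - 40171414= - 2^1*137^1*271^1*541^1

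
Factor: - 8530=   -2^1*5^1*853^1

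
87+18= 105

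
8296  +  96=8392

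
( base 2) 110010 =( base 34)1G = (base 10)50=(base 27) 1N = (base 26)1O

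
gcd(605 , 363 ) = 121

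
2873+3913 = 6786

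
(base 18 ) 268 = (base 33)N5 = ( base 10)764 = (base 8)1374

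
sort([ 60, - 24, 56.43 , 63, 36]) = [ - 24, 36,56.43,  60,63 ] 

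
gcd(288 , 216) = 72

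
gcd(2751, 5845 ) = 7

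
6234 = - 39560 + 45794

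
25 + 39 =64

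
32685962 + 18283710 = 50969672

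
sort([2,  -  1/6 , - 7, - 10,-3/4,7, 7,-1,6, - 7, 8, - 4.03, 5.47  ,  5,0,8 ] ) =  [ -10 , - 7, -7, -4.03, - 1, - 3/4,  -  1/6 , 0,2, 5,5.47,6 , 7, 7,8, 8] 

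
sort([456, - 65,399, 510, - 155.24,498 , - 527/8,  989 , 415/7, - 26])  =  [ - 155.24, - 527/8,-65, - 26,415/7,399,  456, 498, 510,  989] 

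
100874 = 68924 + 31950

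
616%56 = 0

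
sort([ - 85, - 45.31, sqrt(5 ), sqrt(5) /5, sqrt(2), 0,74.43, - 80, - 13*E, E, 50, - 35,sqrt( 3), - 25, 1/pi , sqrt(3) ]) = [ - 85, - 80, - 45.31, - 13 *E, - 35, - 25, 0,1/pi,sqrt(5) /5,  sqrt(2), sqrt (3), sqrt(3), sqrt( 5), E, 50,74.43]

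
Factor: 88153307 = 11^1*67^1*119611^1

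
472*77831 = 36736232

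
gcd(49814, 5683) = 1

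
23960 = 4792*5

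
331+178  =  509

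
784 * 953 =747152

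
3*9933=29799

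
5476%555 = 481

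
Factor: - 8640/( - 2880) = 3 = 3^1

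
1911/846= 637/282=2.26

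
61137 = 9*6793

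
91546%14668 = 3538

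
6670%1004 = 646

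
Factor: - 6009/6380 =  -2^ (-2)*3^1*5^(-1)*11^(  -  1)*29^(-1)*2003^1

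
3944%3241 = 703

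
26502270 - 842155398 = - 815653128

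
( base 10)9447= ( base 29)B6M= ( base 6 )111423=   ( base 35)7ow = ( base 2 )10010011100111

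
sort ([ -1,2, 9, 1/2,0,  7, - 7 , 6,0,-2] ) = [-7, - 2, - 1,0 , 0, 1/2,2 , 6,7,9]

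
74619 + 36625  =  111244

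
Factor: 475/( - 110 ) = -2^( - 1 )  *  5^1*11^( - 1) * 19^1 =- 95/22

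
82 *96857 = 7942274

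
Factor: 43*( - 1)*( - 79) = 3397 = 43^1*79^1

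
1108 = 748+360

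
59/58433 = 59/58433= 0.00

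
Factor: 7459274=2^1*37^1*100801^1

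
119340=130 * 918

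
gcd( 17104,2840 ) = 8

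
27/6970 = 27/6970= 0.00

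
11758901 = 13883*847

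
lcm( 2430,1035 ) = 55890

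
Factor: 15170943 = 3^1*41^1*123341^1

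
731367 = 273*2679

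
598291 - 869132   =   -270841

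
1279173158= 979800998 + 299372160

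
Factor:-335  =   - 5^1 *67^1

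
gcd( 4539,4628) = 89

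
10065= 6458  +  3607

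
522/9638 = 261/4819 = 0.05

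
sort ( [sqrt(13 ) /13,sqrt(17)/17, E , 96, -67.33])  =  [-67.33, sqrt(17)/17 , sqrt(13) /13,E, 96 ] 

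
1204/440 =2 + 81/110 = 2.74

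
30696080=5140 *5972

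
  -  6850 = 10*( - 685 ) 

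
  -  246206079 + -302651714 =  - 548857793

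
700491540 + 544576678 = 1245068218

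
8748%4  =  0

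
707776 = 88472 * 8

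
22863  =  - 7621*( - 3)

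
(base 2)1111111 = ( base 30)47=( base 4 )1333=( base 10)127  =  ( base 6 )331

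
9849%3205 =234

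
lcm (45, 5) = 45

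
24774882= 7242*3421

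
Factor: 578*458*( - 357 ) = -94506468   =  - 2^2 * 3^1 * 7^1*17^3 * 229^1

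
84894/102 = 832 + 5/17 = 832.29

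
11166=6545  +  4621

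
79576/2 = 39788  =  39788.00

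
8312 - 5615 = 2697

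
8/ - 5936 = - 1+741/742 =- 0.00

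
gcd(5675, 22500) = 25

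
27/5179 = 27/5179 =0.01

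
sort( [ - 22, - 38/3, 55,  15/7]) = [ - 22, - 38/3,15/7,55]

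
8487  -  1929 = 6558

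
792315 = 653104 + 139211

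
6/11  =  6/11 = 0.55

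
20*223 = 4460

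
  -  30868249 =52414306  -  83282555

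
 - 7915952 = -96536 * 82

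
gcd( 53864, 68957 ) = 1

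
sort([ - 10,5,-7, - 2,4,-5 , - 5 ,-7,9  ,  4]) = [-10, - 7  ,-7, - 5,-5,- 2,4,4,5,  9 ] 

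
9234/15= 3078/5  =  615.60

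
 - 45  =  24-69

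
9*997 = 8973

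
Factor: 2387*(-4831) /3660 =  - 2^(-2) *3^(- 1 )*5^ ( - 1)*7^1 *11^1 * 31^1*61^( - 1)*4831^1 = -11531597/3660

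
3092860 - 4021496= -928636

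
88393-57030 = 31363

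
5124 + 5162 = 10286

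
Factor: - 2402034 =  - 2^1*3^1*400339^1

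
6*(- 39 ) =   -  234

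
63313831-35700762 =27613069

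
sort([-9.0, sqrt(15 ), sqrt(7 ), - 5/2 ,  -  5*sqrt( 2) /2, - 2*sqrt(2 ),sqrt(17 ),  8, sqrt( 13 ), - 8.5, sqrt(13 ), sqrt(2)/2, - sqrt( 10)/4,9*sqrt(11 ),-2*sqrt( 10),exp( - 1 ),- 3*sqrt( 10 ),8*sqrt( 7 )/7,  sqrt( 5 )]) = [-3*sqrt( 10), -9.0, - 8.5, - 2*sqrt( 10 ), - 5*sqrt( 2) /2,-2 * sqrt ( 2 ), - 5/2,-sqrt(10) /4,exp(-1), sqrt(2 )/2,sqrt (5 ), sqrt( 7), 8*sqrt( 7 )/7,sqrt(13 ),  sqrt(13),  sqrt( 15) , sqrt( 17),8,9 * sqrt( 11 ) ] 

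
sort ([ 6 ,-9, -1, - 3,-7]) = [-9, - 7, -3,-1, 6 ] 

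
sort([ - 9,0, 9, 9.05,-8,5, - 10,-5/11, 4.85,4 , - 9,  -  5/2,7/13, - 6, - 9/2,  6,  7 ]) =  [-10, - 9,-9,-8, - 6, - 9/2, - 5/2, - 5/11,  0 , 7/13,4 , 4.85, 5,6,7,  9,  9.05]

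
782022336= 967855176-185832840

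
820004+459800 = 1279804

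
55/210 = 11/42 = 0.26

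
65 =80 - 15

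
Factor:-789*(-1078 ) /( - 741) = -283514/247 = - 2^1 * 7^2 * 11^1*13^( -1)*19^(-1 ) * 263^1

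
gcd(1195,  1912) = 239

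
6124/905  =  6124/905 = 6.77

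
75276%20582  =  13530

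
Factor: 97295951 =97295951^1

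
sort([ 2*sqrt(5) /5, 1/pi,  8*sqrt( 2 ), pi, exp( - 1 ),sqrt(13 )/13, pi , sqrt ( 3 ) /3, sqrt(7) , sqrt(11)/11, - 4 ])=[ - 4, sqrt(13)/13, sqrt(11) /11,1/pi, exp( - 1),  sqrt(3)/3, 2*sqrt(5)/5, sqrt( 7 ), pi, pi, 8*sqrt( 2) ] 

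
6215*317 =1970155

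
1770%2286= 1770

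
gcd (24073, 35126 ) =7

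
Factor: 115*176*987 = 19976880  =  2^4*3^1*5^1 * 7^1*11^1*23^1*47^1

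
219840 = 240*916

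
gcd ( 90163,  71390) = 1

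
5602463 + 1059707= 6662170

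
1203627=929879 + 273748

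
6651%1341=1287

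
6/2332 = 3/1166 = 0.00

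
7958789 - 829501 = 7129288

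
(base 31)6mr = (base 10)6475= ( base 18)11HD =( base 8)14513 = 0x194B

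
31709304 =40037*792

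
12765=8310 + 4455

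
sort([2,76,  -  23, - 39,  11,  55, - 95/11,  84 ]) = [- 39,-23, -95/11,2 , 11,55,76,  84] 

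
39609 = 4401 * 9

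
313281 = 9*34809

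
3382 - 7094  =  -3712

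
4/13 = 4/13 = 0.31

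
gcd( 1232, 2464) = 1232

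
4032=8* 504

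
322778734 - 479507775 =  - 156729041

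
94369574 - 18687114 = 75682460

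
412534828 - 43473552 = 369061276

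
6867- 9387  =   - 2520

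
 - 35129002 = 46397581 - 81526583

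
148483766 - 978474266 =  - 829990500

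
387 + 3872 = 4259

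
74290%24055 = 2125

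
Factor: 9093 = 3^1*7^1 * 433^1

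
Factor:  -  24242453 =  - 71^1 * 341443^1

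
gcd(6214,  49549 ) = 1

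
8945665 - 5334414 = 3611251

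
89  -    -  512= 601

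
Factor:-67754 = -2^1*19^1*1783^1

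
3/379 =3/379 = 0.01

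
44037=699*63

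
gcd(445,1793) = 1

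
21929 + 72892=94821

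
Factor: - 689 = -13^1*53^1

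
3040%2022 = 1018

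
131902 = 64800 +67102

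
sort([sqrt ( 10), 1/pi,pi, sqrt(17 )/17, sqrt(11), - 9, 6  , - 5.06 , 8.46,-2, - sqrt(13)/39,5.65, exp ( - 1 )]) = [- 9, - 5.06, - 2, - sqrt(13)/39,  sqrt ( 17)/17, 1/pi, exp( - 1 ) , pi,sqrt( 10),  sqrt( 11 ),5.65,6, 8.46] 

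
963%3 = 0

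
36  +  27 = 63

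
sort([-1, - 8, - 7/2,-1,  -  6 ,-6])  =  [ - 8,-6, - 6, - 7/2, - 1,-1]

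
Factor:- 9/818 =- 2^( -1)*3^2*409^ (- 1) 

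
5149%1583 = 400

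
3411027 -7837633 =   -  4426606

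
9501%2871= 888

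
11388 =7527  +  3861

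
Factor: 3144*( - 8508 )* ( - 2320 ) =2^9*3^2*  5^1*29^1*131^1*709^1 = 62058032640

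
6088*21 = 127848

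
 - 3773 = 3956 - 7729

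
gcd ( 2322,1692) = 18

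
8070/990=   269/33 = 8.15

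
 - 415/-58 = 7 + 9/58  =  7.16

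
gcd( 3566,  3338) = 2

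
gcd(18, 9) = 9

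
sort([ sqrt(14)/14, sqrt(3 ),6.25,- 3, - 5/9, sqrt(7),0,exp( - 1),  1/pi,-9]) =[ - 9, - 3, - 5/9,0,sqrt(14)/14,1/pi, exp (-1),sqrt( 3), sqrt ( 7),  6.25]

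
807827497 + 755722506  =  1563550003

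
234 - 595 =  - 361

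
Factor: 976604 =2^2*29^1*8419^1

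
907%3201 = 907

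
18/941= 18/941 = 0.02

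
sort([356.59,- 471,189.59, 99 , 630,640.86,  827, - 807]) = [-807 ,-471,99,  189.59, 356.59,630, 640.86,  827]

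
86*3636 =312696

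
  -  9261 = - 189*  49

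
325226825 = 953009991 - 627783166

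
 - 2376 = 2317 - 4693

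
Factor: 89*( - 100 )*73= - 649700 = -  2^2*5^2*73^1*89^1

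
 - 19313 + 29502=10189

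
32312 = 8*4039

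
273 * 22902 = 6252246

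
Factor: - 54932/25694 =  - 2^1*29^(  -  1 )*31^1 = - 62/29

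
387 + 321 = 708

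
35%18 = 17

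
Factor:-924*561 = -2^2*3^2*7^1*11^2*17^1  =  -  518364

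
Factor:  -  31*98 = -2^1*7^2 * 31^1= - 3038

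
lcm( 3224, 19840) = 257920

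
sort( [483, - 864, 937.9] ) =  [ - 864,483,937.9]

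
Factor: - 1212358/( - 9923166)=3^ ( - 2)*7^2*11^(-1 )*23^(- 1)*89^1*139^1*2179^( - 1) = 606179/4961583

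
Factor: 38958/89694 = 43/99 = 3^(  -  2 )*11^( - 1 ) * 43^1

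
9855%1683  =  1440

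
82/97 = 82/97 = 0.85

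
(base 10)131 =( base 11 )10a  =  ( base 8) 203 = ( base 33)3w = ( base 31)47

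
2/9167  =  2/9167 = 0.00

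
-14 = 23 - 37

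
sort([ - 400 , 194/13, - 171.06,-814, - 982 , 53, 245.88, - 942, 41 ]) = [ - 982, - 942, - 814, - 400, - 171.06, 194/13, 41, 53,245.88]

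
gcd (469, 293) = 1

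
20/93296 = 5/23324 = 0.00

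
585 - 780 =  - 195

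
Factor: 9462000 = 2^4*3^1*5^3*19^1*83^1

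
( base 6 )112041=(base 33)8OP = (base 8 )22471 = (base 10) 9529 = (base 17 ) 1FG9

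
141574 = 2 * 70787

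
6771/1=6771 = 6771.00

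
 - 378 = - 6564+6186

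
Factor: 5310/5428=2^( -1)*3^2*5^1* 23^(-1) =45/46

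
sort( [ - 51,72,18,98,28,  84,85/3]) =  [ - 51, 18, 28, 85/3,72,84, 98]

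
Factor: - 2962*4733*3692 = - 51758687032 =- 2^3*13^1 * 71^1 *1481^1*4733^1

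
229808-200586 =29222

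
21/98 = 3/14 = 0.21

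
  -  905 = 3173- 4078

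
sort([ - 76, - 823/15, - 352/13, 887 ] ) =[ - 76, - 823/15, - 352/13, 887]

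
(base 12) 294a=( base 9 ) 6534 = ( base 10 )4810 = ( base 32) 4ma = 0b1001011001010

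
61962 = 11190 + 50772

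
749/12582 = 749/12582  =  0.06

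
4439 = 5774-1335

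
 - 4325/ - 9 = 480 + 5/9 = 480.56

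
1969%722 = 525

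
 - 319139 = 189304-508443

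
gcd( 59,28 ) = 1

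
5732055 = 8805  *651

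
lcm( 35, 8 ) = 280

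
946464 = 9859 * 96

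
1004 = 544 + 460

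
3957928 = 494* 8012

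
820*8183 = 6710060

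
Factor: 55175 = 5^2*2207^1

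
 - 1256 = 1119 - 2375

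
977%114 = 65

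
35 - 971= - 936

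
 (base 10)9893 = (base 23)IG3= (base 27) dfb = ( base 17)203G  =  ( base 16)26A5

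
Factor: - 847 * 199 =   -  168553 = -7^1 * 11^2*199^1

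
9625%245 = 70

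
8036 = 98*82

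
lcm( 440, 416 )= 22880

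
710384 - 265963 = 444421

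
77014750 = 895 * 86050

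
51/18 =2  +  5/6 = 2.83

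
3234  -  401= 2833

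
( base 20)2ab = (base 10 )1011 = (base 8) 1763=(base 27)1AC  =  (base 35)SV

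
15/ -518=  -1 + 503/518  =  - 0.03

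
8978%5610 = 3368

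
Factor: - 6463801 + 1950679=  - 4513122 = -  2^1* 3^2*157^1 * 1597^1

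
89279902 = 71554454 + 17725448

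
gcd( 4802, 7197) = 1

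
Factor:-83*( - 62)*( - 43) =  - 2^1*31^1*43^1*83^1 = - 221278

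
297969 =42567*7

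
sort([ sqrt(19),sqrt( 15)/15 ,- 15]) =[ - 15,sqrt (15 ) /15, sqrt( 19)]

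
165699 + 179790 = 345489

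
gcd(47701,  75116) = 1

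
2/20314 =1/10157 = 0.00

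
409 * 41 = 16769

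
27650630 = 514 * 53795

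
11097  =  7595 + 3502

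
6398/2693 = 2 + 1012/2693 = 2.38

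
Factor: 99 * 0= 0^1 = 0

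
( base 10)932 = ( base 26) 19m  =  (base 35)QM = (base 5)12212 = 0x3a4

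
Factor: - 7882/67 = -2^1 *7^1 * 67^( - 1)*563^1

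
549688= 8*68711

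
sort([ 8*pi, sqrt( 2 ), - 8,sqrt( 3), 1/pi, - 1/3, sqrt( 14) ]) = [ - 8, - 1/3, 1/pi, sqrt( 2),  sqrt( 3), sqrt( 14), 8*pi] 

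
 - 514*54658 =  - 28094212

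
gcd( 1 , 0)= 1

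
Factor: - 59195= -5^1*11839^1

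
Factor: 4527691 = 7^1* 401^1*1613^1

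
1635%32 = 3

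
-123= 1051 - 1174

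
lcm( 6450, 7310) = 109650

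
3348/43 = 77 + 37/43 = 77.86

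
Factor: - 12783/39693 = -101^( - 1)*131^(-1 )*4261^1=- 4261/13231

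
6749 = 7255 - 506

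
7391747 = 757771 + 6633976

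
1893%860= 173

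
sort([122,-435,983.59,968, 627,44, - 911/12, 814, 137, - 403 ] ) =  [ - 435, - 403,-911/12,44, 122,  137,627  ,  814, 968,983.59 ] 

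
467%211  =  45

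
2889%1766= 1123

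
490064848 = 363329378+126735470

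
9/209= 9/209   =  0.04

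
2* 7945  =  15890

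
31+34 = 65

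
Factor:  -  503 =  - 503^1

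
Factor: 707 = 7^1*  101^1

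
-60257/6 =-60257/6 = - 10042.83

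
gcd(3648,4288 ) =64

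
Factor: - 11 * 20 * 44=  - 9680=- 2^4*5^1*11^2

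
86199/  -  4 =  - 21550+1/4 = - 21549.75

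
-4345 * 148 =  - 643060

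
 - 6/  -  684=1/114 = 0.01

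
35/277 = 35/277 = 0.13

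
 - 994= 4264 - 5258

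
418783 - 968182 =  - 549399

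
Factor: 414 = 2^1*3^2*23^1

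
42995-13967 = 29028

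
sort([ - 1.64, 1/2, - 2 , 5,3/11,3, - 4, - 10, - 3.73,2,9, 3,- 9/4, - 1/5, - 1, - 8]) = [ - 10, - 8, - 4,-3.73,-9/4 , -2, - 1.64, - 1, - 1/5,3/11,1/2,2,3, 3, 5 , 9 ]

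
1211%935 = 276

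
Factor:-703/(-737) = 11^(-1)*19^1*37^1*67^( - 1) 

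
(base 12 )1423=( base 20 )5gb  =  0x91b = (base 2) 100100011011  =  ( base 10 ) 2331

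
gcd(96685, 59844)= 1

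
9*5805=52245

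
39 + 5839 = 5878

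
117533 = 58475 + 59058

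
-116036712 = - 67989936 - 48046776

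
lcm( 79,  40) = 3160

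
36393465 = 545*66777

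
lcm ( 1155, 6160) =18480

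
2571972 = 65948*39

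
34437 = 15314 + 19123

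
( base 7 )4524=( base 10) 1635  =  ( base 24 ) 2k3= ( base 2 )11001100011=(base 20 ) 41f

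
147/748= 147/748 = 0.20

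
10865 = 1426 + 9439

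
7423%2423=154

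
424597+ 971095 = 1395692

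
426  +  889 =1315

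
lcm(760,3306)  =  66120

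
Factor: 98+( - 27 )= 71^1 =71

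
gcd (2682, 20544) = 6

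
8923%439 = 143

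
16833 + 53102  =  69935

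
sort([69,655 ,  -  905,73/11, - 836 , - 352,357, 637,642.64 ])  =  [-905, - 836, - 352 , 73/11, 69, 357,637, 642.64 , 655] 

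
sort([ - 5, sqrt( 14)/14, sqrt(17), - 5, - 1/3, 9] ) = [ - 5, - 5,-1/3,sqrt( 14) /14 , sqrt( 17),9] 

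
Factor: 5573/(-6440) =-2^( - 3 )*5^( -1) * 7^(-1 ) *23^ (  -  1)*5573^1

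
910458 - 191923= 718535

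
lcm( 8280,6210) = 24840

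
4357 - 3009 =1348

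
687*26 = 17862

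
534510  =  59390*9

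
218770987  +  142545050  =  361316037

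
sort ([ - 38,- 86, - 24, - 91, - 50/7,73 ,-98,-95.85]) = [ - 98, - 95.85,-91 , - 86, - 38,  -  24, - 50/7, 73]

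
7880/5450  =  788/545 = 1.45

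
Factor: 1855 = 5^1*7^1 * 53^1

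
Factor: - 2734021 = - 499^1*5479^1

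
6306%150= 6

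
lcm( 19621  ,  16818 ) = 117726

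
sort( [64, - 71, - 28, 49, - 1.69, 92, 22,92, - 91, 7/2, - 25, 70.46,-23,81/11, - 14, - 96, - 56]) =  [ - 96 , - 91, - 71, - 56 , - 28, - 25, - 23, - 14, - 1.69,7/2,81/11,22,49,  64,  70.46, 92 , 92 ] 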